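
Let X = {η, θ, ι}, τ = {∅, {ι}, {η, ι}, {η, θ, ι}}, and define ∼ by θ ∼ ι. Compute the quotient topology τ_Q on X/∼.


X/∼ = {[η], [θ=ι]}; |τ_Q| = 2.

Equivalence classes: [η], [θ=ι].
Quotient map π: X → X/∼ sends η ↦ [η], θ ↦ [θ=ι], ι ↦ [θ=ι].
For each subset V ⊆ X/∼, compute π^{-1}(V) ⊆ X and check whether π^{-1}(V) ∈ τ. V is open in τ_Q iff π^{-1}(V) ∈ τ.
  V = {}: π^{-1}(V) = ∅ ∈ τ ✓.
  V = {[η]}: π^{-1}(V) = {η} ∉ τ ✗.
  V = {[θ=ι]}: π^{-1}(V) = {θ, ι} ∉ τ ✗.
  V = {[η], [θ=ι]}: π^{-1}(V) = {η, θ, ι} ∈ τ ✓.
Open sets in the quotient: τ_Q = {{}, {[η], [θ=ι]}} (2 elements).


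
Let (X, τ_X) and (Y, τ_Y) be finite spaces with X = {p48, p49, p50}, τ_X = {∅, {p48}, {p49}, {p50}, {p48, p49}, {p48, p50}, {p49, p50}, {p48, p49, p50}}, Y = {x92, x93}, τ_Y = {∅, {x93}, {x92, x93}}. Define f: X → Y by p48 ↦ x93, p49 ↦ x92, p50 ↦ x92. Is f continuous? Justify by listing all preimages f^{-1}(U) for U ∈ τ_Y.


f IS continuous.

Compute f^{-1}(U) for each U ∈ τ_Y:
  U = ∅: f^{-1}(U) = ∅ ∈ τ_X ✓.
  U = {x93}: f^{-1}(U) = {p48} ∈ τ_X ✓.
  U = {x92, x93}: f^{-1}(U) = {p48, p49, p50} ∈ τ_X ✓.
Every preimage lies in τ_X, so f IS continuous.


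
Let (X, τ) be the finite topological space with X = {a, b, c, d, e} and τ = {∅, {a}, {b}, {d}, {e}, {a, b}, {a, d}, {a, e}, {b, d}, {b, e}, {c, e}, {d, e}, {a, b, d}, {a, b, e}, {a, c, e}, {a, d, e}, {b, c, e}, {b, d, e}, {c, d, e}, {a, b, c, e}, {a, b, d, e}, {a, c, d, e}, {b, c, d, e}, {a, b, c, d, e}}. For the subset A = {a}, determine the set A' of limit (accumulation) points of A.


A' = ∅

For each x ∈ X, list the open sets U ∈ τ with x ∈ U, then check whether U ∩ (A ∖ {x}) ≠ ∅ for every such U.
  x = a: open {a} ∋ x has {a} ∩ (A ∖ {a}) = ∅, so x is NOT a limit point.
  x = b: open {b} ∋ x has {b} ∩ (A ∖ {b}) = ∅, so x is NOT a limit point.
  x = c: open {c, e} ∋ x has {c, e} ∩ (A ∖ {c}) = ∅, so x is NOT a limit point.
  x = d: open {d} ∋ x has {d} ∩ (A ∖ {d}) = ∅, so x is NOT a limit point.
  x = e: open {e} ∋ x has {e} ∩ (A ∖ {e}) = ∅, so x is NOT a limit point.
Collecting: A' = ∅.


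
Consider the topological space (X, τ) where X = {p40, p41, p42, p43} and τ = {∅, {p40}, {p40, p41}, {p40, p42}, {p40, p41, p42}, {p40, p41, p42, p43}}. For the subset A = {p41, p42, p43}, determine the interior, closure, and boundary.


int(A) = ∅, cl(A) = {p41, p42, p43}, ∂A = {p41, p42, p43}.

Closed sets in (X, τ) are complements of opens:
  closed(X, τ) = {∅, {p43}, {p41, p43}, {p42, p43}, {p41, p42, p43}, {p40, p41, p42, p43}}.
int(A) = ⋃ {U ∈ τ : U ⊆ A}. Opens contained in A: ∅.
Taking the union of these: int(A) = ∅.
cl(A) = ⋂ {C closed : A ⊆ C}. Closed sets containing A: {p41, p42, p43}, {p40, p41, p42, p43}.
Intersecting these: cl(A) = {p41, p42, p43}.
∂A = cl(A) ∖ int(A) = {p41, p42, p43} ∖ ∅ = {p41, p42, p43}.


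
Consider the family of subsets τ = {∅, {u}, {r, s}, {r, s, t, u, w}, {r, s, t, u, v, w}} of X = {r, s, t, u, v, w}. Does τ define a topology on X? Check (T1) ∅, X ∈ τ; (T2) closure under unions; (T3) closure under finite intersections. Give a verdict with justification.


τ is NOT a topology on X.

Axiom (T1): ∅ ∈ τ? Yes; X ∈ τ? Yes.
Axiom (T2/T3): check pairwise unions and intersections of members of τ.
Counterexample for (T2): {u} ∪ {r, s} = {r, s, u} ∉ τ. Therefore τ is NOT a topology.


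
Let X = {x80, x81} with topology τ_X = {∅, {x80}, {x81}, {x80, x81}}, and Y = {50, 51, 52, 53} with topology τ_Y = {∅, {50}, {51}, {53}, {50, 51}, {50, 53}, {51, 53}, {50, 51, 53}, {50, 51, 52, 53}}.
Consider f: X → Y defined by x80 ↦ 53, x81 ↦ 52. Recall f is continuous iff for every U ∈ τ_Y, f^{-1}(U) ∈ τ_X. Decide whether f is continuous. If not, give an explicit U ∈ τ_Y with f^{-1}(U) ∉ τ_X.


f IS continuous.

Compute f^{-1}(U) for each U ∈ τ_Y:
  U = ∅: f^{-1}(U) = ∅ ∈ τ_X ✓.
  U = {50}: f^{-1}(U) = ∅ ∈ τ_X ✓.
  U = {51}: f^{-1}(U) = ∅ ∈ τ_X ✓.
  U = {53}: f^{-1}(U) = {x80} ∈ τ_X ✓.
  U = {50, 51}: f^{-1}(U) = ∅ ∈ τ_X ✓.
  U = {50, 53}: f^{-1}(U) = {x80} ∈ τ_X ✓.
  U = {51, 53}: f^{-1}(U) = {x80} ∈ τ_X ✓.
  U = {50, 51, 53}: f^{-1}(U) = {x80} ∈ τ_X ✓.
  U = {50, 51, 52, 53}: f^{-1}(U) = {x80, x81} ∈ τ_X ✓.
Every preimage lies in τ_X, so f IS continuous.


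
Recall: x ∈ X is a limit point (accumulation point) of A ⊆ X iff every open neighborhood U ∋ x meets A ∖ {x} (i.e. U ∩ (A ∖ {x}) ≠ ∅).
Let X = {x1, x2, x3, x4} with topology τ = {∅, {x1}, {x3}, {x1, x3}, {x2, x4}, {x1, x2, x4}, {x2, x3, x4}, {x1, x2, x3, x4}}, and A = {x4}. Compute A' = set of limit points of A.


A' = {x2}

For each x ∈ X, list the open sets U ∈ τ with x ∈ U, then check whether U ∩ (A ∖ {x}) ≠ ∅ for every such U.
  x = x1: open {x1} ∋ x has {x1} ∩ (A ∖ {x1}) = ∅, so x is NOT a limit point.
  x = x2: opens ∋ x are {x2, x4}, {x1, x2, x4}, {x2, x3, x4}, {x1, x2, x3, x4}; each meets A ∖ {x2}, so x IS a limit point.
  x = x3: open {x3} ∋ x has {x3} ∩ (A ∖ {x3}) = ∅, so x is NOT a limit point.
  x = x4: open {x2, x4} ∋ x has {x2, x4} ∩ (A ∖ {x4}) = ∅, so x is NOT a limit point.
Collecting: A' = {x2}.


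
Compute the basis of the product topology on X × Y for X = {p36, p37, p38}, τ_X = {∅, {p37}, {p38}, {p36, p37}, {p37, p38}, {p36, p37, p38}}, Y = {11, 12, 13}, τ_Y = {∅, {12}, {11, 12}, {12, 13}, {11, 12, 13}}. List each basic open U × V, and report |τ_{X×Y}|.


Basis B = {∅ × ∅, {p37} × {12}, {p38} × {12}, {p36, p37} × {12}, {p37} × {11, 12}, {p37} × {12, 13}, {p37, p38} × {12}, {p38} × {11, 12}, {p38} × {12, 13}, {p36, p37, p38} × {12}, {p37} × {11, 12, 13}, {p38} × {11, 12, 13}, {p36, p37} × {11, 12}, {p36, p37} × {12, 13}, {p37, p38} × {11, 12}, {p37, p38} × {12, 13}, {p36, p37} × {11, 12, 13}, {p36, p37, p38} × {11, 12}, {p36, p37, p38} × {12, 13}, {p37, p38} × {11, 12, 13}, {p36, p37, p38} × {11, 12, 13}}; |τ_{X×Y}| = 70.

Enumerate products U × V with U ∈ τ_X, V ∈ τ_Y (deduplicated):
  ∅ × ∅ = {} (∅)
  {p37} × {12} = {(p37,12)}
  {p38} × {12} = {(p38,12)}
  {p36, p37} × {12} = {(p36,12), (p37,12)}
  {p37} × {11, 12} = {(p37,11), (p37,12)}
  {p37} × {12, 13} = {(p37,12), (p37,13)}
  {p37, p38} × {12} = {(p37,12), (p38,12)}
  {p38} × {11, 12} = {(p38,11), (p38,12)}
  {p38} × {12, 13} = {(p38,12), (p38,13)}
  {p36, p37, p38} × {12} = {(p36,12), (p37,12), (p38,12)}
  {p37} × {11, 12, 13} = {(p37,11), (p37,12), (p37,13)}
  {p38} × {11, 12, 13} = {(p38,11), (p38,12), (p38,13)}
  {p36, p37} × {11, 12} = {(p36,11), (p36,12), (p37,11), (p37,12)}
  {p36, p37} × {12, 13} = {(p36,12), (p36,13), (p37,12), (p37,13)}
  {p37, p38} × {11, 12} = {(p37,11), (p37,12), (p38,11), (p38,12)}
  {p37, p38} × {12, 13} = {(p37,12), (p37,13), (p38,12), (p38,13)}
  {p36, p37} × {11, 12, 13} = {(p36,11), (p36,12), (p36,13), (p37,11), (p37,12), (p37,13)}
  {p36, p37, p38} × {11, 12} = {(p36,11), (p36,12), (p37,11), (p37,12), (p38,11), (p38,12)}
  {p36, p37, p38} × {12, 13} = {(p36,12), (p36,13), (p37,12), (p37,13), (p38,12), (p38,13)}
  {p37, p38} × {11, 12, 13} = {(p37,11), (p37,12), (p37,13), (p38,11), (p38,12), (p38,13)}
  {p36, p37, p38} × {11, 12, 13} = {(p36,11), (p36,12), (p36,13), (p37,11), (p37,12), (p37,13), (p38,11), (p38,12), (p38,13)}
These 21 distinct sets form the basis B.
Close under arbitrary unions to get τ_{X×Y}; counting gives |τ_{X×Y}| = 70.


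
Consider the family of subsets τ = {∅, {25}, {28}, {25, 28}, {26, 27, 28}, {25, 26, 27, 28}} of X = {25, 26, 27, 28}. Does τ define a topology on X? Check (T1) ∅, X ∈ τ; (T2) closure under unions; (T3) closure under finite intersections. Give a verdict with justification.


τ IS a topology on X.

Axiom (T1): ∅ ∈ τ? Yes; X ∈ τ? Yes.
Axiom (T2/T3): check pairwise unions and intersections of members of τ.
All pairwise intersections and unions checked — each lies in τ. Therefore τ satisfies (T1), (T2), (T3): it IS a topology on X.


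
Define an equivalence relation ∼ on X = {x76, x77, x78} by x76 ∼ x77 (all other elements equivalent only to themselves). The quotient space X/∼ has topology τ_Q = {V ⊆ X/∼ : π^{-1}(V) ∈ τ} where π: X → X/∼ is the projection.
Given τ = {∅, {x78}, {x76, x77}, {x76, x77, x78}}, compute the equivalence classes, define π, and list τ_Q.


X/∼ = {[x76=x77], [x78]}; |τ_Q| = 4.

Equivalence classes: [x76=x77], [x78].
Quotient map π: X → X/∼ sends x76 ↦ [x76=x77], x77 ↦ [x76=x77], x78 ↦ [x78].
For each subset V ⊆ X/∼, compute π^{-1}(V) ⊆ X and check whether π^{-1}(V) ∈ τ. V is open in τ_Q iff π^{-1}(V) ∈ τ.
  V = {}: π^{-1}(V) = ∅ ∈ τ ✓.
  V = {[x76=x77]}: π^{-1}(V) = {x76, x77} ∈ τ ✓.
  V = {[x78]}: π^{-1}(V) = {x78} ∈ τ ✓.
  V = {[x76=x77], [x78]}: π^{-1}(V) = {x76, x77, x78} ∈ τ ✓.
Open sets in the quotient: τ_Q = {{}, {[x76=x77]}, {[x78]}, {[x76=x77], [x78]}} (4 elements).


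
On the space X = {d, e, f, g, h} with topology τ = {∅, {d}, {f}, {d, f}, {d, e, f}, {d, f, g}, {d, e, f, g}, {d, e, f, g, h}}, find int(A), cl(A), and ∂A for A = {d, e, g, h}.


int(A) = {d}, cl(A) = {d, e, g, h}, ∂A = {e, g, h}.

Closed sets in (X, τ) are complements of opens:
  closed(X, τ) = {∅, {h}, {e, h}, {g, h}, {e, g, h}, {d, e, g, h}, {e, f, g, h}, {d, e, f, g, h}}.
int(A) = ⋃ {U ∈ τ : U ⊆ A}. Opens contained in A: ∅, {d}.
Taking the union of these: int(A) = {d}.
cl(A) = ⋂ {C closed : A ⊆ C}. Closed sets containing A: {d, e, g, h}, {d, e, f, g, h}.
Intersecting these: cl(A) = {d, e, g, h}.
∂A = cl(A) ∖ int(A) = {d, e, g, h} ∖ {d} = {e, g, h}.


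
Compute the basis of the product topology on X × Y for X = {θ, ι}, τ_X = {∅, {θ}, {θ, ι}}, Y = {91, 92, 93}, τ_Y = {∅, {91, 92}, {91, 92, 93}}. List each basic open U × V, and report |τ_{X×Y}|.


Basis B = {∅ × ∅, {θ} × {91, 92}, {θ} × {91, 92, 93}, {θ, ι} × {91, 92}, {θ, ι} × {91, 92, 93}}; |τ_{X×Y}| = 6.

Enumerate products U × V with U ∈ τ_X, V ∈ τ_Y (deduplicated):
  ∅ × ∅ = {} (∅)
  {θ} × {91, 92} = {(θ,91), (θ,92)}
  {θ} × {91, 92, 93} = {(θ,91), (θ,92), (θ,93)}
  {θ, ι} × {91, 92} = {(θ,91), (θ,92), (ι,91), (ι,92)}
  {θ, ι} × {91, 92, 93} = {(θ,91), (θ,92), (θ,93), (ι,91), (ι,92), (ι,93)}
These 5 distinct sets form the basis B.
Close under arbitrary unions to get τ_{X×Y}; counting gives |τ_{X×Y}| = 6.


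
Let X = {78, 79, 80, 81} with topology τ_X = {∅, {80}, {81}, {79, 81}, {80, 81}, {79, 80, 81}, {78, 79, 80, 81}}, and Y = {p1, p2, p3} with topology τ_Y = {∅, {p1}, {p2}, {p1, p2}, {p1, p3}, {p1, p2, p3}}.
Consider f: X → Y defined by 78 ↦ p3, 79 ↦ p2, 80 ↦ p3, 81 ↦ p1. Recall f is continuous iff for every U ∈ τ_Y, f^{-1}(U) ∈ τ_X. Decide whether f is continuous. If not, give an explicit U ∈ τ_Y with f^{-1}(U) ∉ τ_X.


f is NOT continuous.

Compute f^{-1}(U) for each U ∈ τ_Y:
  U = ∅: f^{-1}(U) = ∅ ∈ τ_X ✓.
  U = {p1}: f^{-1}(U) = {81} ∈ τ_X ✓.
  U = {p2}: f^{-1}(U) = {79} ∉ τ_X ✗.
  U = {p1, p2}: f^{-1}(U) = {79, 81} ∈ τ_X ✓.
  U = {p1, p3}: f^{-1}(U) = {78, 80, 81} ∉ τ_X ✗.
  U = {p1, p2, p3}: f^{-1}(U) = {78, 79, 80, 81} ∈ τ_X ✓.
Found U = {p2} with f^{-1}(U) = {79} not in τ_X. Therefore f is NOT continuous.


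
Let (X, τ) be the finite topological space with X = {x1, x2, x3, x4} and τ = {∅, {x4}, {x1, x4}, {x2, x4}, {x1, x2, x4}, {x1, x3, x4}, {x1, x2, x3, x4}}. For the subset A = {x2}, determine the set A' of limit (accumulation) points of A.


A' = ∅

For each x ∈ X, list the open sets U ∈ τ with x ∈ U, then check whether U ∩ (A ∖ {x}) ≠ ∅ for every such U.
  x = x1: open {x1, x4} ∋ x has {x1, x4} ∩ (A ∖ {x1}) = ∅, so x is NOT a limit point.
  x = x2: open {x2, x4} ∋ x has {x2, x4} ∩ (A ∖ {x2}) = ∅, so x is NOT a limit point.
  x = x3: open {x1, x3, x4} ∋ x has {x1, x3, x4} ∩ (A ∖ {x3}) = ∅, so x is NOT a limit point.
  x = x4: open {x4} ∋ x has {x4} ∩ (A ∖ {x4}) = ∅, so x is NOT a limit point.
Collecting: A' = ∅.


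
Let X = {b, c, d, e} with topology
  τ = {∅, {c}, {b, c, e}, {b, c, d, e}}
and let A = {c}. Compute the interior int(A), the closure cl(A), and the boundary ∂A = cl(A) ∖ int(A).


int(A) = {c}, cl(A) = {b, c, d, e}, ∂A = {b, d, e}.

Closed sets in (X, τ) are complements of opens:
  closed(X, τ) = {∅, {d}, {b, d, e}, {b, c, d, e}}.
int(A) = ⋃ {U ∈ τ : U ⊆ A}. Opens contained in A: ∅, {c}.
Taking the union of these: int(A) = {c}.
cl(A) = ⋂ {C closed : A ⊆ C}. Closed sets containing A: {b, c, d, e}.
Intersecting these: cl(A) = {b, c, d, e}.
∂A = cl(A) ∖ int(A) = {b, c, d, e} ∖ {c} = {b, d, e}.


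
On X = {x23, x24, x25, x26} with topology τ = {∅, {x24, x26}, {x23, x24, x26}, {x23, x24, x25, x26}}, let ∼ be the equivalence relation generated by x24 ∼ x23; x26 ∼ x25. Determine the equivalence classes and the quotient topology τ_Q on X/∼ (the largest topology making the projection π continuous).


X/∼ = {[x23=x24], [x25=x26]}; |τ_Q| = 2.

Equivalence classes: [x23=x24], [x25=x26].
Quotient map π: X → X/∼ sends x23 ↦ [x23=x24], x24 ↦ [x23=x24], x25 ↦ [x25=x26], x26 ↦ [x25=x26].
For each subset V ⊆ X/∼, compute π^{-1}(V) ⊆ X and check whether π^{-1}(V) ∈ τ. V is open in τ_Q iff π^{-1}(V) ∈ τ.
  V = {}: π^{-1}(V) = ∅ ∈ τ ✓.
  V = {[x23=x24]}: π^{-1}(V) = {x23, x24} ∉ τ ✗.
  V = {[x25=x26]}: π^{-1}(V) = {x25, x26} ∉ τ ✗.
  V = {[x23=x24], [x25=x26]}: π^{-1}(V) = {x23, x24, x25, x26} ∈ τ ✓.
Open sets in the quotient: τ_Q = {{}, {[x23=x24], [x25=x26]}} (2 elements).


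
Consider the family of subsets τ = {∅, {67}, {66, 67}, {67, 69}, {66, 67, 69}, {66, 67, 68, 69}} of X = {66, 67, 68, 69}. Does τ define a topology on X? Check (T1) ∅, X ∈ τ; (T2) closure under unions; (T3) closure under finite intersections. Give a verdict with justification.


τ IS a topology on X.

Axiom (T1): ∅ ∈ τ? Yes; X ∈ τ? Yes.
Axiom (T2/T3): check pairwise unions and intersections of members of τ.
All pairwise intersections and unions checked — each lies in τ. Therefore τ satisfies (T1), (T2), (T3): it IS a topology on X.


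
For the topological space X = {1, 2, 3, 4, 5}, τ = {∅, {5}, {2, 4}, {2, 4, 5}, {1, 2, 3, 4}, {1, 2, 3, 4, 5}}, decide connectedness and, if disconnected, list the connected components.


(X, τ) is disconnected; components = [{5}, {1, 2, 3, 4}].

Find clopen sets (U ∈ τ with X ∖ U ∈ τ):
  U = ∅, X ∖ U = {1, 2, 3, 4, 5} — both open, so U is clopen.
  U = {5}, X ∖ U = {1, 2, 3, 4} — both open, so U is clopen.
  U = {1, 2, 3, 4}, X ∖ U = {5} — both open, so U is clopen.
  U = {1, 2, 3, 4, 5}, X ∖ U = ∅ — both open, so U is clopen.
Nontrivial clopen(s) exist: e.g. {1, 2, 3, 4}. So (X, τ) is disconnected.
Compute connected components by grouping points that agree on all clopens:
  component: {5}
  component: {1, 2, 3, 4}


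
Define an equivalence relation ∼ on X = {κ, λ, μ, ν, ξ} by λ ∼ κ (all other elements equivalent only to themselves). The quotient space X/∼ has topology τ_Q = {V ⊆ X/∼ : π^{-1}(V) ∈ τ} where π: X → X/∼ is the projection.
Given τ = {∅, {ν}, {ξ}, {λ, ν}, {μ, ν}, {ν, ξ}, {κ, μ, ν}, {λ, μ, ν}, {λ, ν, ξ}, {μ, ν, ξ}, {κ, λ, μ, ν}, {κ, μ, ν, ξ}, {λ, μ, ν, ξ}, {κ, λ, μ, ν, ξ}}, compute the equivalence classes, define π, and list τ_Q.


X/∼ = {[κ=λ], [μ], [ν], [ξ]}; |τ_Q| = 8.

Equivalence classes: [κ=λ], [μ], [ν], [ξ].
Quotient map π: X → X/∼ sends κ ↦ [κ=λ], λ ↦ [κ=λ], μ ↦ [μ], ν ↦ [ν], ξ ↦ [ξ].
For each subset V ⊆ X/∼, compute π^{-1}(V) ⊆ X and check whether π^{-1}(V) ∈ τ. V is open in τ_Q iff π^{-1}(V) ∈ τ.
  V = {}: π^{-1}(V) = ∅ ∈ τ ✓.
  V = {[κ=λ]}: π^{-1}(V) = {κ, λ} ∉ τ ✗.
  V = {[μ]}: π^{-1}(V) = {μ} ∉ τ ✗.
  V = {[κ=λ], [μ]}: π^{-1}(V) = {κ, λ, μ} ∉ τ ✗.
  V = {[ν]}: π^{-1}(V) = {ν} ∈ τ ✓.
  V = {[κ=λ], [ν]}: π^{-1}(V) = {κ, λ, ν} ∉ τ ✗.
  V = {[μ], [ν]}: π^{-1}(V) = {μ, ν} ∈ τ ✓.
  V = {[κ=λ], [μ], [ν]}: π^{-1}(V) = {κ, λ, μ, ν} ∈ τ ✓.
  V = {[ξ]}: π^{-1}(V) = {ξ} ∈ τ ✓.
  V = {[κ=λ], [ξ]}: π^{-1}(V) = {κ, λ, ξ} ∉ τ ✗.
  V = {[μ], [ξ]}: π^{-1}(V) = {μ, ξ} ∉ τ ✗.
  V = {[κ=λ], [μ], [ξ]}: π^{-1}(V) = {κ, λ, μ, ξ} ∉ τ ✗.
  V = {[ν], [ξ]}: π^{-1}(V) = {ν, ξ} ∈ τ ✓.
  V = {[κ=λ], [ν], [ξ]}: π^{-1}(V) = {κ, λ, ν, ξ} ∉ τ ✗.
  V = {[μ], [ν], [ξ]}: π^{-1}(V) = {μ, ν, ξ} ∈ τ ✓.
  V = {[κ=λ], [μ], [ν], [ξ]}: π^{-1}(V) = {κ, λ, μ, ν, ξ} ∈ τ ✓.
Open sets in the quotient: τ_Q = {{}, {[ν]}, {[μ], [ν]}, {[κ=λ], [μ], [ν]}, {[ξ]}, {[ν], [ξ]}, {[μ], [ν], [ξ]}, {[κ=λ], [μ], [ν], [ξ]}} (8 elements).


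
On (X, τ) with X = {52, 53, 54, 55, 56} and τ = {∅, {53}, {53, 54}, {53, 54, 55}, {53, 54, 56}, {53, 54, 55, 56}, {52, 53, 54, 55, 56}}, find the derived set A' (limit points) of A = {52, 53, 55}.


A' = {52, 54, 55, 56}

For each x ∈ X, list the open sets U ∈ τ with x ∈ U, then check whether U ∩ (A ∖ {x}) ≠ ∅ for every such U.
  x = 52: opens ∋ x are {52, 53, 54, 55, 56}; each meets A ∖ {52}, so x IS a limit point.
  x = 53: open {53} ∋ x has {53} ∩ (A ∖ {53}) = ∅, so x is NOT a limit point.
  x = 54: opens ∋ x are {53, 54}, {53, 54, 55}, {53, 54, 56}, {53, 54, 55, 56}, {52, 53, 54, 55, 56}; each meets A ∖ {54}, so x IS a limit point.
  x = 55: opens ∋ x are {53, 54, 55}, {53, 54, 55, 56}, {52, 53, 54, 55, 56}; each meets A ∖ {55}, so x IS a limit point.
  x = 56: opens ∋ x are {53, 54, 56}, {53, 54, 55, 56}, {52, 53, 54, 55, 56}; each meets A ∖ {56}, so x IS a limit point.
Collecting: A' = {52, 54, 55, 56}.


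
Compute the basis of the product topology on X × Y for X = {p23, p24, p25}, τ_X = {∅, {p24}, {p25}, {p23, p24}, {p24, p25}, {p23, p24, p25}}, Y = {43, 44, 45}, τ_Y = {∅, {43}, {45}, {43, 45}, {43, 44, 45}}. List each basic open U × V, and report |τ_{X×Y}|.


Basis B = {∅ × ∅, {p24} × {43}, {p24} × {45}, {p25} × {43}, {p25} × {45}, {p23, p24} × {43}, {p23, p24} × {45}, {p24} × {43, 45}, {p24, p25} × {43}, {p24, p25} × {45}, {p25} × {43, 45}, {p23, p24, p25} × {43}, {p23, p24, p25} × {45}, {p24} × {43, 44, 45}, {p25} × {43, 44, 45}, {p23, p24} × {43, 45}, {p24, p25} × {43, 45}, {p23, p24} × {43, 44, 45}, {p23, p24, p25} × {43, 45}, {p24, p25} × {43, 44, 45}, {p23, p24, p25} × {43, 44, 45}}; |τ_{X×Y}| = 70.

Enumerate products U × V with U ∈ τ_X, V ∈ τ_Y (deduplicated):
  ∅ × ∅ = {} (∅)
  {p24} × {43} = {(p24,43)}
  {p24} × {45} = {(p24,45)}
  {p25} × {43} = {(p25,43)}
  {p25} × {45} = {(p25,45)}
  {p23, p24} × {43} = {(p23,43), (p24,43)}
  {p23, p24} × {45} = {(p23,45), (p24,45)}
  {p24} × {43, 45} = {(p24,43), (p24,45)}
  {p24, p25} × {43} = {(p24,43), (p25,43)}
  {p24, p25} × {45} = {(p24,45), (p25,45)}
  {p25} × {43, 45} = {(p25,43), (p25,45)}
  {p23, p24, p25} × {43} = {(p23,43), (p24,43), (p25,43)}
  {p23, p24, p25} × {45} = {(p23,45), (p24,45), (p25,45)}
  {p24} × {43, 44, 45} = {(p24,43), (p24,44), (p24,45)}
  {p25} × {43, 44, 45} = {(p25,43), (p25,44), (p25,45)}
  {p23, p24} × {43, 45} = {(p23,43), (p23,45), (p24,43), (p24,45)}
  {p24, p25} × {43, 45} = {(p24,43), (p24,45), (p25,43), (p25,45)}
  {p23, p24} × {43, 44, 45} = {(p23,43), (p23,44), (p23,45), (p24,43), (p24,44), (p24,45)}
  {p23, p24, p25} × {43, 45} = {(p23,43), (p23,45), (p24,43), (p24,45), (p25,43), (p25,45)}
  {p24, p25} × {43, 44, 45} = {(p24,43), (p24,44), (p24,45), (p25,43), (p25,44), (p25,45)}
  {p23, p24, p25} × {43, 44, 45} = {(p23,43), (p23,44), (p23,45), (p24,43), (p24,44), (p24,45), (p25,43), (p25,44), (p25,45)}
These 21 distinct sets form the basis B.
Close under arbitrary unions to get τ_{X×Y}; counting gives |τ_{X×Y}| = 70.


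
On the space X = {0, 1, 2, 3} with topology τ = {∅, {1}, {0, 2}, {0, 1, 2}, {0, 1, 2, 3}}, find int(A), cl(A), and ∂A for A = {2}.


int(A) = ∅, cl(A) = {0, 2, 3}, ∂A = {0, 2, 3}.

Closed sets in (X, τ) are complements of opens:
  closed(X, τ) = {∅, {3}, {1, 3}, {0, 2, 3}, {0, 1, 2, 3}}.
int(A) = ⋃ {U ∈ τ : U ⊆ A}. Opens contained in A: ∅.
Taking the union of these: int(A) = ∅.
cl(A) = ⋂ {C closed : A ⊆ C}. Closed sets containing A: {0, 2, 3}, {0, 1, 2, 3}.
Intersecting these: cl(A) = {0, 2, 3}.
∂A = cl(A) ∖ int(A) = {0, 2, 3} ∖ ∅ = {0, 2, 3}.


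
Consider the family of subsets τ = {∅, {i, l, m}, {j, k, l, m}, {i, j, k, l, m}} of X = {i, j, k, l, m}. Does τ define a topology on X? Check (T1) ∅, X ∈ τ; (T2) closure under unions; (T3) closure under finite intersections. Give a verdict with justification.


τ is NOT a topology on X.

Axiom (T1): ∅ ∈ τ? Yes; X ∈ τ? Yes.
Axiom (T2/T3): check pairwise unions and intersections of members of τ.
Counterexample for (T3): {i, l, m} ∩ {j, k, l, m} = {l, m} ∉ τ. Therefore τ is NOT a topology.


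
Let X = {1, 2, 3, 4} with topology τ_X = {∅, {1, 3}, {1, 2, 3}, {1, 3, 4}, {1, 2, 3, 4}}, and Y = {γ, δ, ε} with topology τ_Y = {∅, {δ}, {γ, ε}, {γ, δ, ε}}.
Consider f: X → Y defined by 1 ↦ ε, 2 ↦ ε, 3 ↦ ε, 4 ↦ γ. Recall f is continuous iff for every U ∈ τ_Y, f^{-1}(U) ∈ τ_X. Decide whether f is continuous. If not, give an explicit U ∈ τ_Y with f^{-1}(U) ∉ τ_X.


f IS continuous.

Compute f^{-1}(U) for each U ∈ τ_Y:
  U = ∅: f^{-1}(U) = ∅ ∈ τ_X ✓.
  U = {δ}: f^{-1}(U) = ∅ ∈ τ_X ✓.
  U = {γ, ε}: f^{-1}(U) = {1, 2, 3, 4} ∈ τ_X ✓.
  U = {γ, δ, ε}: f^{-1}(U) = {1, 2, 3, 4} ∈ τ_X ✓.
Every preimage lies in τ_X, so f IS continuous.


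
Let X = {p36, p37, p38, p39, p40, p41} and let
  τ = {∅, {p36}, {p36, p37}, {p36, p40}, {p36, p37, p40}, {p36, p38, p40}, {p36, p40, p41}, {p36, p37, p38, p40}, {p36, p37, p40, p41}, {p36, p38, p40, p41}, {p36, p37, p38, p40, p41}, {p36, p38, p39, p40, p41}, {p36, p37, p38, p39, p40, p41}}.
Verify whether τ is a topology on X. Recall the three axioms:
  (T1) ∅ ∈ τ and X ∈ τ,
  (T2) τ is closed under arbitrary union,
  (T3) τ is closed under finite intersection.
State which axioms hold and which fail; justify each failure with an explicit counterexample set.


τ IS a topology on X.

Axiom (T1): ∅ ∈ τ? Yes; X ∈ τ? Yes.
Axiom (T2/T3): check pairwise unions and intersections of members of τ.
All pairwise intersections and unions checked — each lies in τ. Therefore τ satisfies (T1), (T2), (T3): it IS a topology on X.


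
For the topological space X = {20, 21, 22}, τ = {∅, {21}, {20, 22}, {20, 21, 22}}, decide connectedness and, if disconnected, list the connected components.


(X, τ) is disconnected; components = [{21}, {20, 22}].

Find clopen sets (U ∈ τ with X ∖ U ∈ τ):
  U = ∅, X ∖ U = {20, 21, 22} — both open, so U is clopen.
  U = {21}, X ∖ U = {20, 22} — both open, so U is clopen.
  U = {20, 22}, X ∖ U = {21} — both open, so U is clopen.
  U = {20, 21, 22}, X ∖ U = ∅ — both open, so U is clopen.
Nontrivial clopen(s) exist: e.g. {21}. So (X, τ) is disconnected.
Compute connected components by grouping points that agree on all clopens:
  component: {21}
  component: {20, 22}


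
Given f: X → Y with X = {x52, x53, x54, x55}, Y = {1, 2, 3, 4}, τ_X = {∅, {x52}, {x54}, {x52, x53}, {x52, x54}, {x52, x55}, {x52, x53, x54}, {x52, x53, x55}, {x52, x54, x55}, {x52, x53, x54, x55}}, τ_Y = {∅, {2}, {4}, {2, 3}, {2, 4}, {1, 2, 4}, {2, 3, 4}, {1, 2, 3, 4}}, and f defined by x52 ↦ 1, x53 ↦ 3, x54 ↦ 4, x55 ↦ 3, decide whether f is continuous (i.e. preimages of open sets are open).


f is NOT continuous.

Compute f^{-1}(U) for each U ∈ τ_Y:
  U = ∅: f^{-1}(U) = ∅ ∈ τ_X ✓.
  U = {2}: f^{-1}(U) = ∅ ∈ τ_X ✓.
  U = {4}: f^{-1}(U) = {x54} ∈ τ_X ✓.
  U = {2, 3}: f^{-1}(U) = {x53, x55} ∉ τ_X ✗.
  U = {2, 4}: f^{-1}(U) = {x54} ∈ τ_X ✓.
  U = {1, 2, 4}: f^{-1}(U) = {x52, x54} ∈ τ_X ✓.
  U = {2, 3, 4}: f^{-1}(U) = {x53, x54, x55} ∉ τ_X ✗.
  U = {1, 2, 3, 4}: f^{-1}(U) = {x52, x53, x54, x55} ∈ τ_X ✓.
Found U = {2, 3} with f^{-1}(U) = {x53, x55} not in τ_X. Therefore f is NOT continuous.


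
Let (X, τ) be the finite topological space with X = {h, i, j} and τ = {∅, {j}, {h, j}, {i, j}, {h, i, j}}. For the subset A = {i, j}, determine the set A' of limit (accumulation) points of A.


A' = {h, i}

For each x ∈ X, list the open sets U ∈ τ with x ∈ U, then check whether U ∩ (A ∖ {x}) ≠ ∅ for every such U.
  x = h: opens ∋ x are {h, j}, {h, i, j}; each meets A ∖ {h}, so x IS a limit point.
  x = i: opens ∋ x are {i, j}, {h, i, j}; each meets A ∖ {i}, so x IS a limit point.
  x = j: open {j} ∋ x has {j} ∩ (A ∖ {j}) = ∅, so x is NOT a limit point.
Collecting: A' = {h, i}.


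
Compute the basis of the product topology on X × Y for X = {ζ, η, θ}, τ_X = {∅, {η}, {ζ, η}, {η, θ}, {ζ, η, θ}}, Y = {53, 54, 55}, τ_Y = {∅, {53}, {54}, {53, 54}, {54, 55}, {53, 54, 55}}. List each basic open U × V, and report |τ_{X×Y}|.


Basis B = {∅ × ∅, {η} × {53}, {η} × {54}, {ζ, η} × {53}, {ζ, η} × {54}, {η} × {53, 54}, {η, θ} × {53}, {η} × {54, 55}, {η, θ} × {54}, {ζ, η, θ} × {53}, {ζ, η, θ} × {54}, {η} × {53, 54, 55}, {ζ, η} × {53, 54}, {ζ, η} × {54, 55}, {η, θ} × {53, 54}, {η, θ} × {54, 55}, {ζ, η} × {53, 54, 55}, {ζ, η, θ} × {53, 54}, {ζ, η, θ} × {54, 55}, {η, θ} × {53, 54, 55}, {ζ, η, θ} × {53, 54, 55}}; |τ_{X×Y}| = 70.

Enumerate products U × V with U ∈ τ_X, V ∈ τ_Y (deduplicated):
  ∅ × ∅ = {} (∅)
  {η} × {53} = {(η,53)}
  {η} × {54} = {(η,54)}
  {ζ, η} × {53} = {(ζ,53), (η,53)}
  {ζ, η} × {54} = {(ζ,54), (η,54)}
  {η} × {53, 54} = {(η,53), (η,54)}
  {η, θ} × {53} = {(η,53), (θ,53)}
  {η} × {54, 55} = {(η,54), (η,55)}
  {η, θ} × {54} = {(η,54), (θ,54)}
  {ζ, η, θ} × {53} = {(ζ,53), (η,53), (θ,53)}
  {ζ, η, θ} × {54} = {(ζ,54), (η,54), (θ,54)}
  {η} × {53, 54, 55} = {(η,53), (η,54), (η,55)}
  {ζ, η} × {53, 54} = {(ζ,53), (ζ,54), (η,53), (η,54)}
  {ζ, η} × {54, 55} = {(ζ,54), (ζ,55), (η,54), (η,55)}
  {η, θ} × {53, 54} = {(η,53), (η,54), (θ,53), (θ,54)}
  {η, θ} × {54, 55} = {(η,54), (η,55), (θ,54), (θ,55)}
  {ζ, η} × {53, 54, 55} = {(ζ,53), (ζ,54), (ζ,55), (η,53), (η,54), (η,55)}
  {ζ, η, θ} × {53, 54} = {(ζ,53), (ζ,54), (η,53), (η,54), (θ,53), (θ,54)}
  {ζ, η, θ} × {54, 55} = {(ζ,54), (ζ,55), (η,54), (η,55), (θ,54), (θ,55)}
  {η, θ} × {53, 54, 55} = {(η,53), (η,54), (η,55), (θ,53), (θ,54), (θ,55)}
  {ζ, η, θ} × {53, 54, 55} = {(ζ,53), (ζ,54), (ζ,55), (η,53), (η,54), (η,55), (θ,53), (θ,54), (θ,55)}
These 21 distinct sets form the basis B.
Close under arbitrary unions to get τ_{X×Y}; counting gives |τ_{X×Y}| = 70.


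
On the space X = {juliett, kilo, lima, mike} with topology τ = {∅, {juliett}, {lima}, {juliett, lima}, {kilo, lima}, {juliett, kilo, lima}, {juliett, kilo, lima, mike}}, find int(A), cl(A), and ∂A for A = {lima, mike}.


int(A) = {lima}, cl(A) = {kilo, lima, mike}, ∂A = {kilo, mike}.

Closed sets in (X, τ) are complements of opens:
  closed(X, τ) = {∅, {mike}, {juliett, mike}, {kilo, mike}, {juliett, kilo, mike}, {kilo, lima, mike}, {juliett, kilo, lima, mike}}.
int(A) = ⋃ {U ∈ τ : U ⊆ A}. Opens contained in A: ∅, {lima}.
Taking the union of these: int(A) = {lima}.
cl(A) = ⋂ {C closed : A ⊆ C}. Closed sets containing A: {kilo, lima, mike}, {juliett, kilo, lima, mike}.
Intersecting these: cl(A) = {kilo, lima, mike}.
∂A = cl(A) ∖ int(A) = {kilo, lima, mike} ∖ {lima} = {kilo, mike}.


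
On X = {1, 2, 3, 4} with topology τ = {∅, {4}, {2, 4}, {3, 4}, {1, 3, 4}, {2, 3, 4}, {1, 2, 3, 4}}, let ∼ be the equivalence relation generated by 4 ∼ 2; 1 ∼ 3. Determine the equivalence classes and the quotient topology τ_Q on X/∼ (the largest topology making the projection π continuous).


X/∼ = {[1=3], [2=4]}; |τ_Q| = 3.

Equivalence classes: [1=3], [2=4].
Quotient map π: X → X/∼ sends 1 ↦ [1=3], 2 ↦ [2=4], 3 ↦ [1=3], 4 ↦ [2=4].
For each subset V ⊆ X/∼, compute π^{-1}(V) ⊆ X and check whether π^{-1}(V) ∈ τ. V is open in τ_Q iff π^{-1}(V) ∈ τ.
  V = {}: π^{-1}(V) = ∅ ∈ τ ✓.
  V = {[1=3]}: π^{-1}(V) = {1, 3} ∉ τ ✗.
  V = {[2=4]}: π^{-1}(V) = {2, 4} ∈ τ ✓.
  V = {[1=3], [2=4]}: π^{-1}(V) = {1, 2, 3, 4} ∈ τ ✓.
Open sets in the quotient: τ_Q = {{}, {[2=4]}, {[1=3], [2=4]}} (3 elements).


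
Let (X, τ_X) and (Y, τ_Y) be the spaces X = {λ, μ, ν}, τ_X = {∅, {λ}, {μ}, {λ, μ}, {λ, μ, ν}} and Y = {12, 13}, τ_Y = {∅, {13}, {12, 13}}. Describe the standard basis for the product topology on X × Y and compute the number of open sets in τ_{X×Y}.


Basis B = {∅ × ∅, {λ} × {13}, {μ} × {13}, {λ} × {12, 13}, {λ, μ} × {13}, {μ} × {12, 13}, {λ, μ, ν} × {13}, {λ, μ} × {12, 13}, {λ, μ, ν} × {12, 13}}; |τ_{X×Y}| = 14.

Enumerate products U × V with U ∈ τ_X, V ∈ τ_Y (deduplicated):
  ∅ × ∅ = {} (∅)
  {λ} × {13} = {(λ,13)}
  {μ} × {13} = {(μ,13)}
  {λ} × {12, 13} = {(λ,12), (λ,13)}
  {λ, μ} × {13} = {(λ,13), (μ,13)}
  {μ} × {12, 13} = {(μ,12), (μ,13)}
  {λ, μ, ν} × {13} = {(λ,13), (μ,13), (ν,13)}
  {λ, μ} × {12, 13} = {(λ,12), (λ,13), (μ,12), (μ,13)}
  {λ, μ, ν} × {12, 13} = {(λ,12), (λ,13), (μ,12), (μ,13), (ν,12), (ν,13)}
These 9 distinct sets form the basis B.
Close under arbitrary unions to get τ_{X×Y}; counting gives |τ_{X×Y}| = 14.


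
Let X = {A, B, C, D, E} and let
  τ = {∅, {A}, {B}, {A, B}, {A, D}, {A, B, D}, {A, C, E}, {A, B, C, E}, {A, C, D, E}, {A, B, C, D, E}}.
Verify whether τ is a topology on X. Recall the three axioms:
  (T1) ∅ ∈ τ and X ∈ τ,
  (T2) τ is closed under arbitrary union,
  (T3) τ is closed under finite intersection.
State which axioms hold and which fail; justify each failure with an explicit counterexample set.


τ IS a topology on X.

Axiom (T1): ∅ ∈ τ? Yes; X ∈ τ? Yes.
Axiom (T2/T3): check pairwise unions and intersections of members of τ.
All pairwise intersections and unions checked — each lies in τ. Therefore τ satisfies (T1), (T2), (T3): it IS a topology on X.


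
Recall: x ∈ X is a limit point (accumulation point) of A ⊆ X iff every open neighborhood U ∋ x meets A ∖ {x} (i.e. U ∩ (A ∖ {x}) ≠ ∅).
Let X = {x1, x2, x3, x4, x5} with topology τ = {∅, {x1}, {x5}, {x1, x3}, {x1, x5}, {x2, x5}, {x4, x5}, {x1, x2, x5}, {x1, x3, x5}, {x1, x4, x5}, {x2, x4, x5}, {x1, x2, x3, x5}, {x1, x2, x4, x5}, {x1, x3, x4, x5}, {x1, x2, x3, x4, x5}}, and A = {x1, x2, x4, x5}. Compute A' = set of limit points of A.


A' = {x2, x3, x4}

For each x ∈ X, list the open sets U ∈ τ with x ∈ U, then check whether U ∩ (A ∖ {x}) ≠ ∅ for every such U.
  x = x1: open {x1} ∋ x has {x1} ∩ (A ∖ {x1}) = ∅, so x is NOT a limit point.
  x = x2: opens ∋ x are {x2, x5}, {x1, x2, x5}, {x2, x4, x5}, {x1, x2, x3, x5}, {x1, x2, x4, x5}, {x1, x2, x3, x4, x5}; each meets A ∖ {x2}, so x IS a limit point.
  x = x3: opens ∋ x are {x1, x3}, {x1, x3, x5}, {x1, x2, x3, x5}, {x1, x3, x4, x5}, {x1, x2, x3, x4, x5}; each meets A ∖ {x3}, so x IS a limit point.
  x = x4: opens ∋ x are {x4, x5}, {x1, x4, x5}, {x2, x4, x5}, {x1, x2, x4, x5}, {x1, x3, x4, x5}, {x1, x2, x3, x4, x5}; each meets A ∖ {x4}, so x IS a limit point.
  x = x5: open {x5} ∋ x has {x5} ∩ (A ∖ {x5}) = ∅, so x is NOT a limit point.
Collecting: A' = {x2, x3, x4}.


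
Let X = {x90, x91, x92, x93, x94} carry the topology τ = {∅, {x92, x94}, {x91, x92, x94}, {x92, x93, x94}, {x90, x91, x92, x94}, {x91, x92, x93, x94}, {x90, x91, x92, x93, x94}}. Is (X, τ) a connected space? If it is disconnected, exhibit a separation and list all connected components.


(X, τ) is connected.

Find clopen sets (U ∈ τ with X ∖ U ∈ τ):
  U = ∅, X ∖ U = {x90, x91, x92, x93, x94} — both open, so U is clopen.
  U = {x90, x91, x92, x93, x94}, X ∖ U = ∅ — both open, so U is clopen.
Only trivial clopens (∅ and X) exist, so (X, τ) is connected.
Compute connected components by grouping points that agree on all clopens:
  component: {x90, x91, x92, x93, x94}


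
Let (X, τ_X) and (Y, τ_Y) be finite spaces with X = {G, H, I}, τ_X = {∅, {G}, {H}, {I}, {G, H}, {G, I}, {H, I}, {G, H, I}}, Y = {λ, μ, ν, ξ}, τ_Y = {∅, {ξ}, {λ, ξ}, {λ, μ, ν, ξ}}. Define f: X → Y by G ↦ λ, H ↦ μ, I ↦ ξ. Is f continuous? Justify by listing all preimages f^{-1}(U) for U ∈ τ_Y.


f IS continuous.

Compute f^{-1}(U) for each U ∈ τ_Y:
  U = ∅: f^{-1}(U) = ∅ ∈ τ_X ✓.
  U = {ξ}: f^{-1}(U) = {I} ∈ τ_X ✓.
  U = {λ, ξ}: f^{-1}(U) = {G, I} ∈ τ_X ✓.
  U = {λ, μ, ν, ξ}: f^{-1}(U) = {G, H, I} ∈ τ_X ✓.
Every preimage lies in τ_X, so f IS continuous.


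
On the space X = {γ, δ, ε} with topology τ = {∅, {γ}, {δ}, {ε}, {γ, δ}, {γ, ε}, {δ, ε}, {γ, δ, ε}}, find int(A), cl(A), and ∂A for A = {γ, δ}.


int(A) = {γ, δ}, cl(A) = {γ, δ}, ∂A = ∅.

Closed sets in (X, τ) are complements of opens:
  closed(X, τ) = {∅, {γ}, {δ}, {ε}, {γ, δ}, {γ, ε}, {δ, ε}, {γ, δ, ε}}.
int(A) = ⋃ {U ∈ τ : U ⊆ A}. Opens contained in A: ∅, {γ}, {δ}, {γ, δ}.
Taking the union of these: int(A) = {γ, δ}.
cl(A) = ⋂ {C closed : A ⊆ C}. Closed sets containing A: {γ, δ}, {γ, δ, ε}.
Intersecting these: cl(A) = {γ, δ}.
∂A = cl(A) ∖ int(A) = {γ, δ} ∖ {γ, δ} = ∅.


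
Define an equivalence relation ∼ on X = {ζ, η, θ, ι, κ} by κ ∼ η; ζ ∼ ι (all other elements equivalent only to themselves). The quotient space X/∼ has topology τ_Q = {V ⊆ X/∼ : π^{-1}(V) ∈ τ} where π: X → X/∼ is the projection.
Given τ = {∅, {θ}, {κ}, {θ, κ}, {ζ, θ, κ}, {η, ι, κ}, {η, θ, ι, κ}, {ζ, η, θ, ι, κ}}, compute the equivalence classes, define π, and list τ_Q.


X/∼ = {[ζ=ι], [η=κ], [θ]}; |τ_Q| = 3.

Equivalence classes: [ζ=ι], [η=κ], [θ].
Quotient map π: X → X/∼ sends ζ ↦ [ζ=ι], η ↦ [η=κ], θ ↦ [θ], ι ↦ [ζ=ι], κ ↦ [η=κ].
For each subset V ⊆ X/∼, compute π^{-1}(V) ⊆ X and check whether π^{-1}(V) ∈ τ. V is open in τ_Q iff π^{-1}(V) ∈ τ.
  V = {}: π^{-1}(V) = ∅ ∈ τ ✓.
  V = {[ζ=ι]}: π^{-1}(V) = {ζ, ι} ∉ τ ✗.
  V = {[η=κ]}: π^{-1}(V) = {η, κ} ∉ τ ✗.
  V = {[ζ=ι], [η=κ]}: π^{-1}(V) = {ζ, η, ι, κ} ∉ τ ✗.
  V = {[θ]}: π^{-1}(V) = {θ} ∈ τ ✓.
  V = {[ζ=ι], [θ]}: π^{-1}(V) = {ζ, θ, ι} ∉ τ ✗.
  V = {[η=κ], [θ]}: π^{-1}(V) = {η, θ, κ} ∉ τ ✗.
  V = {[ζ=ι], [η=κ], [θ]}: π^{-1}(V) = {ζ, η, θ, ι, κ} ∈ τ ✓.
Open sets in the quotient: τ_Q = {{}, {[θ]}, {[ζ=ι], [η=κ], [θ]}} (3 elements).


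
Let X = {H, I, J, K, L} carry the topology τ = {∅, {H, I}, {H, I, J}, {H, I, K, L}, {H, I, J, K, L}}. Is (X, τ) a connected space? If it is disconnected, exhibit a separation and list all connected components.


(X, τ) is connected.

Find clopen sets (U ∈ τ with X ∖ U ∈ τ):
  U = ∅, X ∖ U = {H, I, J, K, L} — both open, so U is clopen.
  U = {H, I, J, K, L}, X ∖ U = ∅ — both open, so U is clopen.
Only trivial clopens (∅ and X) exist, so (X, τ) is connected.
Compute connected components by grouping points that agree on all clopens:
  component: {H, I, J, K, L}


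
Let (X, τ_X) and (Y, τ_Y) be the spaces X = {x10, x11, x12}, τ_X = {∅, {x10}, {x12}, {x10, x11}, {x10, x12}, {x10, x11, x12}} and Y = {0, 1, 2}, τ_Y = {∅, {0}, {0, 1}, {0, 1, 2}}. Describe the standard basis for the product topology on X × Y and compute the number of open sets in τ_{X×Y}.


Basis B = {∅ × ∅, {x10} × {0}, {x12} × {0}, {x10} × {0, 1}, {x10, x11} × {0}, {x10, x12} × {0}, {x12} × {0, 1}, {x10} × {0, 1, 2}, {x10, x11, x12} × {0}, {x12} × {0, 1, 2}, {x10, x11} × {0, 1}, {x10, x12} × {0, 1}, {x10, x11} × {0, 1, 2}, {x10, x12} × {0, 1, 2}, {x10, x11, x12} × {0, 1}, {x10, x11, x12} × {0, 1, 2}}; |τ_{X×Y}| = 40.

Enumerate products U × V with U ∈ τ_X, V ∈ τ_Y (deduplicated):
  ∅ × ∅ = {} (∅)
  {x10} × {0} = {(x10,0)}
  {x12} × {0} = {(x12,0)}
  {x10} × {0, 1} = {(x10,0), (x10,1)}
  {x10, x11} × {0} = {(x10,0), (x11,0)}
  {x10, x12} × {0} = {(x10,0), (x12,0)}
  {x12} × {0, 1} = {(x12,0), (x12,1)}
  {x10} × {0, 1, 2} = {(x10,0), (x10,1), (x10,2)}
  {x10, x11, x12} × {0} = {(x10,0), (x11,0), (x12,0)}
  {x12} × {0, 1, 2} = {(x12,0), (x12,1), (x12,2)}
  {x10, x11} × {0, 1} = {(x10,0), (x10,1), (x11,0), (x11,1)}
  {x10, x12} × {0, 1} = {(x10,0), (x10,1), (x12,0), (x12,1)}
  {x10, x11} × {0, 1, 2} = {(x10,0), (x10,1), (x10,2), (x11,0), (x11,1), (x11,2)}
  {x10, x12} × {0, 1, 2} = {(x10,0), (x10,1), (x10,2), (x12,0), (x12,1), (x12,2)}
  {x10, x11, x12} × {0, 1} = {(x10,0), (x10,1), (x11,0), (x11,1), (x12,0), (x12,1)}
  {x10, x11, x12} × {0, 1, 2} = {(x10,0), (x10,1), (x10,2), (x11,0), (x11,1), (x11,2), (x12,0), (x12,1), (x12,2)}
These 16 distinct sets form the basis B.
Close under arbitrary unions to get τ_{X×Y}; counting gives |τ_{X×Y}| = 40.


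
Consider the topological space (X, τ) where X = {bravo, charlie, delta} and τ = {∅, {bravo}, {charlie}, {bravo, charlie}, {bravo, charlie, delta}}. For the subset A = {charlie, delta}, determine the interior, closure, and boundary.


int(A) = {charlie}, cl(A) = {charlie, delta}, ∂A = {delta}.

Closed sets in (X, τ) are complements of opens:
  closed(X, τ) = {∅, {delta}, {bravo, delta}, {charlie, delta}, {bravo, charlie, delta}}.
int(A) = ⋃ {U ∈ τ : U ⊆ A}. Opens contained in A: ∅, {charlie}.
Taking the union of these: int(A) = {charlie}.
cl(A) = ⋂ {C closed : A ⊆ C}. Closed sets containing A: {charlie, delta}, {bravo, charlie, delta}.
Intersecting these: cl(A) = {charlie, delta}.
∂A = cl(A) ∖ int(A) = {charlie, delta} ∖ {charlie} = {delta}.


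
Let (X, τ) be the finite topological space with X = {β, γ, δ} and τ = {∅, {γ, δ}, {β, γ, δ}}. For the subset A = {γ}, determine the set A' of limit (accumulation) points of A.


A' = {β, δ}

For each x ∈ X, list the open sets U ∈ τ with x ∈ U, then check whether U ∩ (A ∖ {x}) ≠ ∅ for every such U.
  x = β: opens ∋ x are {β, γ, δ}; each meets A ∖ {β}, so x IS a limit point.
  x = γ: open {γ, δ} ∋ x has {γ, δ} ∩ (A ∖ {γ}) = ∅, so x is NOT a limit point.
  x = δ: opens ∋ x are {γ, δ}, {β, γ, δ}; each meets A ∖ {δ}, so x IS a limit point.
Collecting: A' = {β, δ}.


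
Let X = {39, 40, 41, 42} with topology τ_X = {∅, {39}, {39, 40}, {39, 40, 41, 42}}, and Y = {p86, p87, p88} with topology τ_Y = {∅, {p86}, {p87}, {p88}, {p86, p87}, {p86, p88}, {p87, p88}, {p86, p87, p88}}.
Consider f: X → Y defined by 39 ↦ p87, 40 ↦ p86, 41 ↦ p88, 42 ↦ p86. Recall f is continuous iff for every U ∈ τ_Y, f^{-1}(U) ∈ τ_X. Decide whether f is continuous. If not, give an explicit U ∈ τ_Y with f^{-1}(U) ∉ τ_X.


f is NOT continuous.

Compute f^{-1}(U) for each U ∈ τ_Y:
  U = ∅: f^{-1}(U) = ∅ ∈ τ_X ✓.
  U = {p86}: f^{-1}(U) = {40, 42} ∉ τ_X ✗.
  U = {p87}: f^{-1}(U) = {39} ∈ τ_X ✓.
  U = {p88}: f^{-1}(U) = {41} ∉ τ_X ✗.
  U = {p86, p87}: f^{-1}(U) = {39, 40, 42} ∉ τ_X ✗.
  U = {p86, p88}: f^{-1}(U) = {40, 41, 42} ∉ τ_X ✗.
  U = {p87, p88}: f^{-1}(U) = {39, 41} ∉ τ_X ✗.
  U = {p86, p87, p88}: f^{-1}(U) = {39, 40, 41, 42} ∈ τ_X ✓.
Found U = {p86} with f^{-1}(U) = {40, 42} not in τ_X. Therefore f is NOT continuous.


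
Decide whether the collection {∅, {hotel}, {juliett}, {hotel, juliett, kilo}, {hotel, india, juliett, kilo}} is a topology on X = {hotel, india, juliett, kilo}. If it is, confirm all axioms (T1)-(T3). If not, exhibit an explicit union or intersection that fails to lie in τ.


τ is NOT a topology on X.

Axiom (T1): ∅ ∈ τ? Yes; X ∈ τ? Yes.
Axiom (T2/T3): check pairwise unions and intersections of members of τ.
Counterexample for (T2): {hotel} ∪ {juliett} = {hotel, juliett} ∉ τ. Therefore τ is NOT a topology.
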